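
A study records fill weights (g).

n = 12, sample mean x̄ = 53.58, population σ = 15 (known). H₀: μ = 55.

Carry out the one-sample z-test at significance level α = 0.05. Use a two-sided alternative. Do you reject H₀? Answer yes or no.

SE = σ/√n = 15/√12 = 4.3301
z = (x̄−μ₀)/SE = (53.58−55)/4.3301 = -0.3279
p-value (two-sided) = 0.74296
At α=0.05: p ≥ α → fail to reject H₀

reject H₀: no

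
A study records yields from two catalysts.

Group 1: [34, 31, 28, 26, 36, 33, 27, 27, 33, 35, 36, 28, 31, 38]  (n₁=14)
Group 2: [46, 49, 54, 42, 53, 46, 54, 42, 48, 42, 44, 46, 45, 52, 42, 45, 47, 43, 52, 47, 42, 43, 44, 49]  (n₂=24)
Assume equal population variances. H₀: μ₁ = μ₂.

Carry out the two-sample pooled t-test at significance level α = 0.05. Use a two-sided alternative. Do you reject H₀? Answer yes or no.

reject H₀: yes

x̄₁=31.643, s₁=3.934, n₁=14
x̄₂=46.542, s₂=4.032, n₂=24
s_p² = [13·3.934² + 23·4.032²]/36 = 15.9770
SE = √(s_p²·(1/14+1/24)) = 1.3442
t = (31.643−46.542)/1.3442 = -11.0836
df = 36
p-value (two-sided) = 0.00000
At α=0.05: p < α → reject H₀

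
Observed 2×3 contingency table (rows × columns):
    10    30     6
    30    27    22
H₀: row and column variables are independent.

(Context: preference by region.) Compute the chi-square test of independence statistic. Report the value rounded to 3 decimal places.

Row totals [46, 79], col totals [40, 57, 28], n=125
χ² = (10−14.72)²/14.72 + (30−20.98)²/20.98 + (6−10.30)²/10.30 + (30−25.28)²/25.28 + (27−36.02)²/36.02 + (22−17.70)²/17.70 = 11.3820
df = 2

test statistic = 11.382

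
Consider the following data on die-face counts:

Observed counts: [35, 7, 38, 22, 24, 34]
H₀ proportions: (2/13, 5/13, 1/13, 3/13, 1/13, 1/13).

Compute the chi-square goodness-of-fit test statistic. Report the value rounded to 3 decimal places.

test statistic = 161.720

n = 160; E_i = n·p_i = [24.62, 61.54, 12.31, 36.92, 12.31, 12.31]
χ² = (35−24.62)²/24.62 + (7−61.54)²/61.54 + (38−12.31)²/12.31 + (22−36.92)²/36.92 + (24−12.31)²/12.31 + (34−12.31)²/12.31 = 161.7202
df = 5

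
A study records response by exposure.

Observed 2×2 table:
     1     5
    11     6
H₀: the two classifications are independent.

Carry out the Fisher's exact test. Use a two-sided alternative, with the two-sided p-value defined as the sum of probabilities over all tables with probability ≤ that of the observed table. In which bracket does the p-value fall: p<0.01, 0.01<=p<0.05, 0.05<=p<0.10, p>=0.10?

Margins: r₁=6, r₂=17, c₁=12, c₂=11, n=23
p_obs = C(6,1)·C(17,11)/C(23,12); sum pmf over tables with pmf ≤ p_obs
p-value (two-sided) = 0.06865
→ bracket: 0.05<=p<0.10

p-value bracket: 0.05<=p<0.10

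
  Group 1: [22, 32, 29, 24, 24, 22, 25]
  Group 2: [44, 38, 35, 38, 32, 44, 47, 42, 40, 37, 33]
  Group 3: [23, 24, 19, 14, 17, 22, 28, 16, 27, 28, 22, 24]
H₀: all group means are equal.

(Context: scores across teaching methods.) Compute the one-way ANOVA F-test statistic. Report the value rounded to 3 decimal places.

test statistic = 43.746

Group means [25.43, 39.09, 22.00], grand mean 29.067
SSB = Σnᵢ(x̄ᵢ−x̄)² = 1797.243; SSW = ΣΣ(x−x̄ᵢ)² = 554.623
MSB = 1797.243/2 = 898.6216; MSW = 554.623/27 = 20.5416
F = MSB/MSW = 43.7464
df = (2, 27)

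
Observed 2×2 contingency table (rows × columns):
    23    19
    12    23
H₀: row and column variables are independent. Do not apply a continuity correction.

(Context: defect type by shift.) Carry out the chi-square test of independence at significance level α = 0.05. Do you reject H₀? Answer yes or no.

reject H₀: no

Row totals [42, 35], col totals [35, 42], n=77
χ² = (23−19.09)²/19.09 + (19−22.91)²/22.91 + (12−15.91)²/15.91 + (23−19.09)²/19.09 = 3.2284
df = 1
p-value (upper-tail) = 0.07237
At α=0.05: p ≥ α → fail to reject H₀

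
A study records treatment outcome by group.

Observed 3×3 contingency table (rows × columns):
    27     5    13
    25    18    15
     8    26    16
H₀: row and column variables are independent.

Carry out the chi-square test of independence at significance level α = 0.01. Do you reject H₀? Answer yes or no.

Row totals [45, 58, 50], col totals [60, 49, 44], n=153
χ² = (27−17.65)²/17.65 + (5−14.41)²/14.41 + (13−12.94)²/12.94 + (25−22.75)²/22.75 + (18−18.58)²/18.58 + (15−16.68)²/16.68 + (8−19.61)²/19.61 + (26−16.01)²/16.01 + (16−14.38)²/14.38 = 24.7974
df = 4
p-value (upper-tail) = 0.00006
At α=0.01: p < α → reject H₀

reject H₀: yes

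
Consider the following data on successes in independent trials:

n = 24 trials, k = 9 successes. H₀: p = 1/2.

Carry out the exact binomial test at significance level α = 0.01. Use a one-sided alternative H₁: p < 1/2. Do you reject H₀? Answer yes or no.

Exact binomial: n=24, k=9, p₀=1/2=0.5000
P(X≤9) from Σ C(n,i)·p₀^i·(1−p₀)^(n−i)
p-value (one-sided, H₁ less) = 0.15373
At α=0.01: p ≥ α → fail to reject H₀

reject H₀: no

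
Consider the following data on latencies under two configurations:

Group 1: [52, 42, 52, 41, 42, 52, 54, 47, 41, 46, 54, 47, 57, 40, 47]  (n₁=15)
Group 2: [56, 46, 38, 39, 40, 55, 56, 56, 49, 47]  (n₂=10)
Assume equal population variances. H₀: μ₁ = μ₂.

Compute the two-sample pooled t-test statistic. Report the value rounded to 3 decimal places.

test statistic = -0.231

x̄₁=47.600, s₁=5.604, n₁=15
x̄₂=48.200, s₂=7.391, n₂=10
s_p² = [14·5.604² + 9·7.391²]/23 = 40.4870
SE = √(s_p²·(1/15+1/10)) = 2.5977
t = (47.600−48.200)/2.5977 = -0.2310
df = 23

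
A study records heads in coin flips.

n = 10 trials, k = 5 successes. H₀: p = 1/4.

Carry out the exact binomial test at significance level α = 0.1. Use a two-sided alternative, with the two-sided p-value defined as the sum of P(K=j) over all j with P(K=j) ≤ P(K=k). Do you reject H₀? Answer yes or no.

Exact binomial: n=10, k=5, p₀=1/4=0.2500
P(X=j) = C(n,j)·p₀^j·(1−p₀)^(n−j); p = Σ P(X=j) over j with P(X=j) ≤ P(X=5)
p-value (two-sided) = 0.13444
At α=0.1: p ≥ α → fail to reject H₀

reject H₀: no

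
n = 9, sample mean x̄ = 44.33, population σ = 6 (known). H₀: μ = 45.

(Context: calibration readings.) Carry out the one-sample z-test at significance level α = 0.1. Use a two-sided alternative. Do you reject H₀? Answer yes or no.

reject H₀: no

SE = σ/√n = 6/√9 = 2.0000
z = (x̄−μ₀)/SE = (44.33−45)/2.0000 = -0.3350
p-value (two-sided) = 0.73763
At α=0.1: p ≥ α → fail to reject H₀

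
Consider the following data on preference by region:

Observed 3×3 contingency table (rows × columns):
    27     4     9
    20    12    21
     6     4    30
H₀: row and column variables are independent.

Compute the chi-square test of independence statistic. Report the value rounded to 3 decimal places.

Row totals [40, 53, 40], col totals [53, 20, 60], n=133
χ² = (27−15.94)²/15.94 + (4−6.02)²/6.02 + (9−18.05)²/18.05 + (20−21.12)²/21.12 + (12−7.97)²/7.97 + (21−23.91)²/23.91 + (6−15.94)²/15.94 + (4−6.02)²/6.02 + (30−18.05)²/18.05 = 30.1281
df = 4

test statistic = 30.128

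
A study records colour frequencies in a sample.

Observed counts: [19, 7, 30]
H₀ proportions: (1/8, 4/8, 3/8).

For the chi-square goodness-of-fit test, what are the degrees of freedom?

df = k − 1 = 3 − 1 = 2

degrees of freedom = 2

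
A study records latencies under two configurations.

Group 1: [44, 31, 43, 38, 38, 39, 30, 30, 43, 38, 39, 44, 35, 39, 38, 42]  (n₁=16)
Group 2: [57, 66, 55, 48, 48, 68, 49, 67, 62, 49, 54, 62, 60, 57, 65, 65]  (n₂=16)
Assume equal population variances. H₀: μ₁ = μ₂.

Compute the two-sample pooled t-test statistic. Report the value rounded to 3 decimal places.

test statistic = -9.399

x̄₁=38.188, s₁=4.665, n₁=16
x̄₂=58.250, s₂=7.151, n₂=16
s_p² = [15·4.665² + 15·7.151²]/30 = 36.4479
SE = √(s_p²·(1/16+1/16)) = 2.1345
t = (38.188−58.250)/2.1345 = -9.3993
df = 30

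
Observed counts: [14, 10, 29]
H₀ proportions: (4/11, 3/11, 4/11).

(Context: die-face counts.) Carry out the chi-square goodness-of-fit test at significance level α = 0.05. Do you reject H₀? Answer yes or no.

n = 53; E_i = n·p_i = [19.27, 14.45, 19.27]
χ² = (14−19.27)²/19.27 + (10−14.45)²/14.45 + (29−19.27)²/19.27 = 7.7248
df = 2
p-value (upper-tail) = 0.02102
At α=0.05: p < α → reject H₀

reject H₀: yes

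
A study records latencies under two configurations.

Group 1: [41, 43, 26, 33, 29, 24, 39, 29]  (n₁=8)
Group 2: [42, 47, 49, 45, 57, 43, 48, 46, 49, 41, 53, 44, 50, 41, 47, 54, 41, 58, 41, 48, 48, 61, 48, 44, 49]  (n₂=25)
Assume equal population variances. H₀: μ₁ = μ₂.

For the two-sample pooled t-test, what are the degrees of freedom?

df = n₁ + n₂ − 2 = 8 + 25 − 2 = 31

degrees of freedom = 31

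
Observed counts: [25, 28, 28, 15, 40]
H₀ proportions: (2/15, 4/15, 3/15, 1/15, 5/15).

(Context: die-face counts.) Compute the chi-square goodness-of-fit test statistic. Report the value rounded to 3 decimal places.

n = 136; E_i = n·p_i = [18.13, 36.27, 27.20, 9.07, 45.33]
χ² = (25−18.13)²/18.13 + (28−36.27)²/36.27 + (28−27.20)²/27.20 + (15−9.07)²/9.07 + (40−45.33)²/45.33 = 9.0184
df = 4

test statistic = 9.018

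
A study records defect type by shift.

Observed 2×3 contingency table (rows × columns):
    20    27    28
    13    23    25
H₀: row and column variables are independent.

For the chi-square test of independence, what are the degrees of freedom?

df = (r−1)(c−1) = (2−1)·(3−1) = 2

degrees of freedom = 2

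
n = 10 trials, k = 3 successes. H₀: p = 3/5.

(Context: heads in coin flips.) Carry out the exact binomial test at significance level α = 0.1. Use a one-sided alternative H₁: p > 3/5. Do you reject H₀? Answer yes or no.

reject H₀: no

Exact binomial: n=10, k=3, p₀=3/5=0.6000
P(X≥3) from Σ C(n,i)·p₀^i·(1−p₀)^(n−i)
p-value (one-sided, H₁ greater) = 0.98771
At α=0.1: p ≥ α → fail to reject H₀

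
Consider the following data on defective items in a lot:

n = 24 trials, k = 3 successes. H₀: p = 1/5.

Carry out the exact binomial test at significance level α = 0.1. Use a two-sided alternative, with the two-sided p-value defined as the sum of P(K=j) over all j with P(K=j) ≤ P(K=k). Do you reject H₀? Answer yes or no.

Exact binomial: n=24, k=3, p₀=1/5=0.2000
P(X=j) = C(n,j)·p₀^j·(1−p₀)^(n−j); p = Σ P(X=j) over j with P(X=j) ≤ P(X=3)
p-value (two-sided) = 0.45279
At α=0.1: p ≥ α → fail to reject H₀

reject H₀: no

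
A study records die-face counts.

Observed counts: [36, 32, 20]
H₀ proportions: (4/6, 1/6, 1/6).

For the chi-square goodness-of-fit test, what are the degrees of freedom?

degrees of freedom = 2

df = k − 1 = 3 − 1 = 2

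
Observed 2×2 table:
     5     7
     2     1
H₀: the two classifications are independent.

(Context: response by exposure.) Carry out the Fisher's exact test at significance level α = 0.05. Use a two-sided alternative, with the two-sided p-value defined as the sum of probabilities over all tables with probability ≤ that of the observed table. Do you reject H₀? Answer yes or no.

Margins: r₁=12, r₂=3, c₁=7, c₂=8, n=15
p_obs = C(12,5)·C(3,2)/C(15,7); sum pmf over tables with pmf ≤ p_obs
p-value (two-sided) = 0.56923
At α=0.05: p ≥ α → fail to reject H₀

reject H₀: no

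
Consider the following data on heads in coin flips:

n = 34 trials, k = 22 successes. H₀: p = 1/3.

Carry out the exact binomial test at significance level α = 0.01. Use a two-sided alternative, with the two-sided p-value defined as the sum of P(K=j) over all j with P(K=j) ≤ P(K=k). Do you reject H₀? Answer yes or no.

reject H₀: yes

Exact binomial: n=34, k=22, p₀=1/3=0.3333
P(X=j) = C(n,j)·p₀^j·(1−p₀)^(n−j); p = Σ P(X=j) over j with P(X=j) ≤ P(X=22)
p-value (two-sided) = 0.00020
At α=0.01: p < α → reject H₀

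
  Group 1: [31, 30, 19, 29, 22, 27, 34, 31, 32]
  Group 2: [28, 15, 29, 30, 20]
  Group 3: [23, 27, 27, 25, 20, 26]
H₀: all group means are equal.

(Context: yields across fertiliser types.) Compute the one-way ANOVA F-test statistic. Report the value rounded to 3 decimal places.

test statistic = 1.504

Group means [28.33, 24.40, 24.67], grand mean 26.250
SSB = Σnᵢ(x̄ᵢ−x̄)² = 71.217; SSW = ΣΣ(x−x̄ᵢ)² = 402.533
MSB = 71.217/2 = 35.6083; MSW = 402.533/17 = 23.6784
F = MSB/MSW = 1.5038
df = (2, 17)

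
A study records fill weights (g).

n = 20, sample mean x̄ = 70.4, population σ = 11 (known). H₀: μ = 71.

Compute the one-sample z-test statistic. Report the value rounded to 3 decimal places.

SE = σ/√n = 11/√20 = 2.4597
z = (x̄−μ₀)/SE = (70.4−71)/2.4597 = -0.2439

test statistic = -0.244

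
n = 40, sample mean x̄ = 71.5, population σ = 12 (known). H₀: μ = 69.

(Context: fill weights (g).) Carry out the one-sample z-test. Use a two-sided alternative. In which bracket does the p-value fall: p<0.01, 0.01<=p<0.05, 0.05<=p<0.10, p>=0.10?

p-value bracket: p>=0.10

SE = σ/√n = 12/√40 = 1.8974
z = (x̄−μ₀)/SE = (71.5−69)/1.8974 = 1.3176
p-value (two-sided) = 0.18763
→ bracket: p>=0.10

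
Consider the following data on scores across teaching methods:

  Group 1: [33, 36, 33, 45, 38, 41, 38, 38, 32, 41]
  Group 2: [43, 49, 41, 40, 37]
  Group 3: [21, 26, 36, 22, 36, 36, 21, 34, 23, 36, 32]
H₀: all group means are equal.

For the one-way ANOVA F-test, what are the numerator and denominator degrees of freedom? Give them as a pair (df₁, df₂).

degrees of freedom = [2, 23]

k = 3 groups, N = 26 total
df = (k−1, N−k) = (3−1, 26−3) = (2, 23)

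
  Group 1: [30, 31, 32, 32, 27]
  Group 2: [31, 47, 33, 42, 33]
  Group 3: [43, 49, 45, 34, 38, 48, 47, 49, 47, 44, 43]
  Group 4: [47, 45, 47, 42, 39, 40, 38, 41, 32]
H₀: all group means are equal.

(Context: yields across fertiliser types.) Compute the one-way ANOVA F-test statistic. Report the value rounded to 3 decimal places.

test statistic = 10.046

Group means [30.40, 37.20, 44.27, 41.22], grand mean 39.867
SSB = Σnᵢ(x̄ᵢ−x̄)² = 713.729; SSW = ΣΣ(x−x̄ᵢ)² = 615.737
MSB = 713.729/3 = 237.9098; MSW = 615.737/26 = 23.6822
F = MSB/MSW = 10.0459
df = (3, 26)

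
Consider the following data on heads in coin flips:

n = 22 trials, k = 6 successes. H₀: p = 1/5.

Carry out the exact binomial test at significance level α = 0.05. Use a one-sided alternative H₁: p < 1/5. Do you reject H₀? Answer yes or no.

reject H₀: no

Exact binomial: n=22, k=6, p₀=1/5=0.2000
P(X≤6) from Σ C(n,i)·p₀^i·(1−p₀)^(n−i)
p-value (one-sided, H₁ less) = 0.86705
At α=0.05: p ≥ α → fail to reject H₀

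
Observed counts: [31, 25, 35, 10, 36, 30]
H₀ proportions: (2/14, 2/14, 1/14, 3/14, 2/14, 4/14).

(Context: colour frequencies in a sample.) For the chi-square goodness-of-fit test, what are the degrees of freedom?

degrees of freedom = 5

df = k − 1 = 6 − 1 = 5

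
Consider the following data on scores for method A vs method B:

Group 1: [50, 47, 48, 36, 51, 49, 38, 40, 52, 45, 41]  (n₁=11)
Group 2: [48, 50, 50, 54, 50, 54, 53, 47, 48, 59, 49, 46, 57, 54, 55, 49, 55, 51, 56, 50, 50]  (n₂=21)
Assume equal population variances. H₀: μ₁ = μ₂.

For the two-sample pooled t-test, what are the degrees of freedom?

degrees of freedom = 30

df = n₁ + n₂ − 2 = 11 + 21 − 2 = 30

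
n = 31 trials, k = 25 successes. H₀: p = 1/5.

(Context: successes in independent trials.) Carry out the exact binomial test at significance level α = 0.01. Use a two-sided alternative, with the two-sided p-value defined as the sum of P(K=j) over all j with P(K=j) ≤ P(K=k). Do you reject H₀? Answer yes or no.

reject H₀: yes

Exact binomial: n=31, k=25, p₀=1/5=0.2000
P(X=j) = C(n,j)·p₀^j·(1−p₀)^(n−j); p = Σ P(X=j) over j with P(X=j) ≤ P(X=25)
p-value (two-sided) = 0.00000
At α=0.01: p < α → reject H₀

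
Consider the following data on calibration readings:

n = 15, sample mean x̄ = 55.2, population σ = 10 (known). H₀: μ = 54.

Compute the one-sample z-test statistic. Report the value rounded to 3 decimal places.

test statistic = 0.465

SE = σ/√n = 10/√15 = 2.5820
z = (x̄−μ₀)/SE = (55.2−54)/2.5820 = 0.4648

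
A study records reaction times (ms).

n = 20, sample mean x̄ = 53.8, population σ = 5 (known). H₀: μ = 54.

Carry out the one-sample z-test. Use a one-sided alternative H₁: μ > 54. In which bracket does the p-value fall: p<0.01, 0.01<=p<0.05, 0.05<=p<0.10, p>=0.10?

SE = σ/√n = 5/√20 = 1.1180
z = (x̄−μ₀)/SE = (53.8−54)/1.1180 = -0.1789
p-value (one-sided, H₁ greater) = 0.57099
→ bracket: p>=0.10

p-value bracket: p>=0.10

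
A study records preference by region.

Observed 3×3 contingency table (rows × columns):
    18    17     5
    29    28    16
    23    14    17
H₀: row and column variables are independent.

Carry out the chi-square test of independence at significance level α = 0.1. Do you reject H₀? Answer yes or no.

reject H₀: no

Row totals [40, 73, 54], col totals [70, 59, 38], n=167
χ² = (18−16.77)²/16.77 + (17−14.13)²/14.13 + (5−9.10)²/9.10 + (29−30.60)²/30.60 + (28−25.79)²/25.79 + (16−16.61)²/16.61 + (23−22.63)²/22.63 + (14−19.08)²/19.08 + (17−12.29)²/12.29 = 5.9816
df = 4
p-value (upper-tail) = 0.20053
At α=0.1: p ≥ α → fail to reject H₀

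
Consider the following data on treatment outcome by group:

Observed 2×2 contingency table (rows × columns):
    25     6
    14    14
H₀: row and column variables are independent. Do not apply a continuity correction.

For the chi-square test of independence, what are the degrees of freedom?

df = (r−1)(c−1) = (2−1)·(2−1) = 1

degrees of freedom = 1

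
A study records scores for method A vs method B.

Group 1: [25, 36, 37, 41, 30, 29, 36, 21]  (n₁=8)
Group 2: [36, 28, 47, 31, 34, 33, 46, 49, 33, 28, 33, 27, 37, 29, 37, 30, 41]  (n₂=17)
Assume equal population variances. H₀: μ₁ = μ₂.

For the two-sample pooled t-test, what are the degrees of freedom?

df = n₁ + n₂ − 2 = 8 + 17 − 2 = 23

degrees of freedom = 23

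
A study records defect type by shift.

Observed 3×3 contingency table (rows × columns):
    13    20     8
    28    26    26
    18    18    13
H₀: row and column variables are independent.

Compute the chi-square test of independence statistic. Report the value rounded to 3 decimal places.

test statistic = 3.775

Row totals [41, 80, 49], col totals [59, 64, 47], n=170
χ² = (13−14.23)²/14.23 + (20−15.44)²/15.44 + (8−11.34)²/11.34 + (28−27.76)²/27.76 + (26−30.12)²/30.12 + (26−22.12)²/22.12 + (18−17.01)²/17.01 + (18−18.45)²/18.45 + (13−13.55)²/13.55 = 3.7750
df = 4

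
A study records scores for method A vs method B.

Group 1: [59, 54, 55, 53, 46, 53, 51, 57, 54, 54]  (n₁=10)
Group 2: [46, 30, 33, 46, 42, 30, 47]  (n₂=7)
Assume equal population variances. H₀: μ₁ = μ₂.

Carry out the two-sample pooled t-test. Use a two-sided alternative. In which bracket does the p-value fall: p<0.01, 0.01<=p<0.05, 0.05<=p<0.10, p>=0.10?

p-value bracket: p<0.01

x̄₁=53.600, s₁=3.471, n₁=10
x̄₂=39.143, s₂=7.841, n₂=7
s_p² = [9·3.471² + 6·7.841²]/15 = 31.8171
SE = √(s_p²·(1/10+1/7)) = 2.7798
t = (53.600−39.143)/2.7798 = 5.2009
df = 15
p-value (two-sided) = 0.00011
→ bracket: p<0.01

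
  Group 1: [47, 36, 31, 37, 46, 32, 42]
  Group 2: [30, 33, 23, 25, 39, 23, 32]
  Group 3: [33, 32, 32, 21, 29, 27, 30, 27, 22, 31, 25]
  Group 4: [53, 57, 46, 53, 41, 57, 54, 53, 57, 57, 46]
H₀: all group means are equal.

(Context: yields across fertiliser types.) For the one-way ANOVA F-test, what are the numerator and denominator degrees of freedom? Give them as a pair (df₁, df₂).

k = 4 groups, N = 36 total
df = (k−1, N−k) = (4−1, 36−4) = (3, 32)

degrees of freedom = [3, 32]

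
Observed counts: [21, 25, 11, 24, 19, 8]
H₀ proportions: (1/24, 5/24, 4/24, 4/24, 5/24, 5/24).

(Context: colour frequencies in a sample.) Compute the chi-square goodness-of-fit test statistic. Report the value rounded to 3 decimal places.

test statistic = 75.389

n = 108; E_i = n·p_i = [4.50, 22.50, 18.00, 18.00, 22.50, 22.50]
χ² = (21−4.50)²/4.50 + (25−22.50)²/22.50 + (11−18.00)²/18.00 + (24−18.00)²/18.00 + (19−22.50)²/22.50 + (8−22.50)²/22.50 = 75.3889
df = 5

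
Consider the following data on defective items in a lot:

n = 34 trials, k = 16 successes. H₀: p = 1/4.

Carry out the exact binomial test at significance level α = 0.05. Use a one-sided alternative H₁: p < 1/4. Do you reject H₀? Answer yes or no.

reject H₀: no

Exact binomial: n=34, k=16, p₀=1/4=0.2500
P(X≤16) from Σ C(n,i)·p₀^i·(1−p₀)^(n−i)
p-value (one-sided, H₁ less) = 0.99854
At α=0.05: p ≥ α → fail to reject H₀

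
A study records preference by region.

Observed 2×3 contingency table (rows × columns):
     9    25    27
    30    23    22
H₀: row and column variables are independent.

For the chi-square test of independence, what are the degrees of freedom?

degrees of freedom = 2

df = (r−1)(c−1) = (2−1)·(3−1) = 2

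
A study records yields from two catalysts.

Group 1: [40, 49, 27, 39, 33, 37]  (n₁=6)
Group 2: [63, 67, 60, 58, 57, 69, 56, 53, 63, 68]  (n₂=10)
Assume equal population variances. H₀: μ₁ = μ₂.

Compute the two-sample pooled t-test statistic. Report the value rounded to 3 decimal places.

test statistic = -7.439

x̄₁=37.500, s₁=7.369, n₁=6
x̄₂=61.400, s₂=5.481, n₂=10
s_p² = [5·7.369² + 9·5.481²]/14 = 38.7071
SE = √(s_p²·(1/6+1/10)) = 3.2128
t = (37.500−61.400)/3.2128 = -7.4391
df = 14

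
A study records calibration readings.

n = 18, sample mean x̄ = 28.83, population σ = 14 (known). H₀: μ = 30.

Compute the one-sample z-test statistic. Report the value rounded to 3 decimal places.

test statistic = -0.355

SE = σ/√n = 14/√18 = 3.2998
z = (x̄−μ₀)/SE = (28.83−30)/3.2998 = -0.3546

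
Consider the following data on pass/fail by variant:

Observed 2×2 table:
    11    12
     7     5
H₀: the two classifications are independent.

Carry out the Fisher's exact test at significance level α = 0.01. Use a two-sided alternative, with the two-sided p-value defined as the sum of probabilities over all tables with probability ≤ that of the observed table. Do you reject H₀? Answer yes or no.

reject H₀: no

Margins: r₁=23, r₂=12, c₁=18, c₂=17, n=35
p_obs = C(23,11)·C(12,7)/C(35,18); sum pmf over tables with pmf ≤ p_obs
p-value (two-sided) = 0.72467
At α=0.01: p ≥ α → fail to reject H₀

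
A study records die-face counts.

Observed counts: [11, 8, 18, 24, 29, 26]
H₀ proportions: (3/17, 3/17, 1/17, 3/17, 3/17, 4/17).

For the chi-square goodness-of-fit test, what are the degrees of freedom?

degrees of freedom = 5

df = k − 1 = 6 − 1 = 5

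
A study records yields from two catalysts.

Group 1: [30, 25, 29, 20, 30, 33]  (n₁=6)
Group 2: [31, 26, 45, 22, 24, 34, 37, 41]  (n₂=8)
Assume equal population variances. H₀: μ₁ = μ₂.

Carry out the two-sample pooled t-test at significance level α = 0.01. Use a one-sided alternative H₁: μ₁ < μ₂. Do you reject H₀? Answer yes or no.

x̄₁=27.833, s₁=4.622, n₁=6
x̄₂=32.500, s₂=8.264, n₂=8
s_p² = [5·4.622² + 7·8.264²]/12 = 48.7361
SE = √(s_p²·(1/6+1/8)) = 3.7702
t = (27.833−32.500)/3.7702 = -1.2378
df = 12
p-value (one-sided, H₁ less) = 0.11974
At α=0.01: p ≥ α → fail to reject H₀

reject H₀: no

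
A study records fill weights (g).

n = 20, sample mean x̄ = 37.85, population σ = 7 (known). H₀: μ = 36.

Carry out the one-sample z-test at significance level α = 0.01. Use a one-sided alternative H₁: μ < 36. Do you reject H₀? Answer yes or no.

reject H₀: no

SE = σ/√n = 7/√20 = 1.5652
z = (x̄−μ₀)/SE = (37.85−36)/1.5652 = 1.1819
p-value (one-sided, H₁ less) = 0.88138
At α=0.01: p ≥ α → fail to reject H₀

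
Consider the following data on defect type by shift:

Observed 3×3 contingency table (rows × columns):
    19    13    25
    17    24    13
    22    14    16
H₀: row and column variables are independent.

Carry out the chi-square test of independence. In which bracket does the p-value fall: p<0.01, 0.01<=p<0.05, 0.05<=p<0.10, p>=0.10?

Row totals [57, 54, 52], col totals [58, 51, 54], n=163
χ² = (19−20.28)²/20.28 + (13−17.83)²/17.83 + (25−18.88)²/18.88 + (17−19.21)²/19.21 + (24−16.90)²/16.90 + (13−17.89)²/17.89 + (22−18.50)²/18.50 + (14−16.27)²/16.27 + (16−17.23)²/17.23 = 9.0166
df = 4
p-value (upper-tail) = 0.06069
→ bracket: 0.05<=p<0.10

p-value bracket: 0.05<=p<0.10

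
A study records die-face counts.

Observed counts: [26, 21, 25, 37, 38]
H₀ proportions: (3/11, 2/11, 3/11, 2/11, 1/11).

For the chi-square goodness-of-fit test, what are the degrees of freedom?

df = k − 1 = 5 − 1 = 4

degrees of freedom = 4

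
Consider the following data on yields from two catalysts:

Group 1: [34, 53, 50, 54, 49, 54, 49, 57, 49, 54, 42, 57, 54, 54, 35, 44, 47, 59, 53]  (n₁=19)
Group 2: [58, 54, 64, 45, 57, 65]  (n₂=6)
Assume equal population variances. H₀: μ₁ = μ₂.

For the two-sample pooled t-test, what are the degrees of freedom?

df = n₁ + n₂ − 2 = 19 + 6 − 2 = 23

degrees of freedom = 23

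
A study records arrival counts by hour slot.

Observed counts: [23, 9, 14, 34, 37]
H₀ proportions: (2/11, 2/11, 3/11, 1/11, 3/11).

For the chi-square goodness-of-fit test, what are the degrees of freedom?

degrees of freedom = 4

df = k − 1 = 5 − 1 = 4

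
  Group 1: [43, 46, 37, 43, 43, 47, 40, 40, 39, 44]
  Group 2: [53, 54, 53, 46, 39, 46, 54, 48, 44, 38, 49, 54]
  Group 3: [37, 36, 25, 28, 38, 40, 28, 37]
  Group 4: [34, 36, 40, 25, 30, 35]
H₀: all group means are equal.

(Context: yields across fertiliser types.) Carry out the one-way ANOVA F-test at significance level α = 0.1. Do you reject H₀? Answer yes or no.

reject H₀: yes

Group means [42.20, 48.17, 33.62, 33.33], grand mean 40.806
SSB = Σnᵢ(x̄ᵢ−x̄)² = 1417.164; SSW = ΣΣ(x−x̄ᵢ)² = 814.475
MSB = 1417.164/3 = 472.3880; MSW = 814.475/32 = 25.4523
F = MSB/MSW = 18.5597
df = (3, 32)
p-value (upper-tail) = 0.00000
At α=0.1: p < α → reject H₀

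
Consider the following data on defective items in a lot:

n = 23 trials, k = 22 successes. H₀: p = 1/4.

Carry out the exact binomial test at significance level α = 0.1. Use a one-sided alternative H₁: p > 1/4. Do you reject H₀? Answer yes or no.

reject H₀: yes

Exact binomial: n=23, k=22, p₀=1/4=0.2500
P(X≥22) from Σ C(n,i)·p₀^i·(1−p₀)^(n−i)
p-value (one-sided, H₁ greater) = 0.00000
At α=0.1: p < α → reject H₀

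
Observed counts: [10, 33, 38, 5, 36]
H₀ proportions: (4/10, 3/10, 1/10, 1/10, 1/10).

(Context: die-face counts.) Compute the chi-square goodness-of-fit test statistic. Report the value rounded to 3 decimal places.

test statistic = 136.443

n = 122; E_i = n·p_i = [48.80, 36.60, 12.20, 12.20, 12.20]
χ² = (10−48.80)²/48.80 + (33−36.60)²/36.60 + (38−12.20)²/12.20 + (5−12.20)²/12.20 + (36−12.20)²/12.20 = 136.4426
df = 4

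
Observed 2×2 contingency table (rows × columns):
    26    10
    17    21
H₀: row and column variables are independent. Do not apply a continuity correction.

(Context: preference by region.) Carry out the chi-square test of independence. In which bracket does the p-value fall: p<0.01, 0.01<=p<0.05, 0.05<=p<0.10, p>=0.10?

p-value bracket: 0.01<=p<0.05

Row totals [36, 38], col totals [43, 31], n=74
χ² = (26−20.92)²/20.92 + (10−15.08)²/15.08 + (17−22.08)²/22.08 + (21−15.92)²/15.92 = 5.7371
df = 1
p-value (upper-tail) = 0.01661
→ bracket: 0.01<=p<0.05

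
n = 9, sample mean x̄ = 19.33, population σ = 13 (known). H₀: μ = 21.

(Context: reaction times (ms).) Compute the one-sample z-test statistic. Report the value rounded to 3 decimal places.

SE = σ/√n = 13/√9 = 4.3333
z = (x̄−μ₀)/SE = (19.33−21)/4.3333 = -0.3854

test statistic = -0.385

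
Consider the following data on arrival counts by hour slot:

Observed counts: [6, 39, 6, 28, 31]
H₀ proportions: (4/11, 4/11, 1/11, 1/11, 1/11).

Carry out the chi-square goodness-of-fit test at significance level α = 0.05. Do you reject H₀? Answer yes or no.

n = 110; E_i = n·p_i = [40.00, 40.00, 10.00, 10.00, 10.00]
χ² = (6−40.00)²/40.00 + (39−40.00)²/40.00 + (6−10.00)²/10.00 + (28−10.00)²/10.00 + (31−10.00)²/10.00 = 107.0250
df = 4
p-value (upper-tail) = 0.00000
At α=0.05: p < α → reject H₀

reject H₀: yes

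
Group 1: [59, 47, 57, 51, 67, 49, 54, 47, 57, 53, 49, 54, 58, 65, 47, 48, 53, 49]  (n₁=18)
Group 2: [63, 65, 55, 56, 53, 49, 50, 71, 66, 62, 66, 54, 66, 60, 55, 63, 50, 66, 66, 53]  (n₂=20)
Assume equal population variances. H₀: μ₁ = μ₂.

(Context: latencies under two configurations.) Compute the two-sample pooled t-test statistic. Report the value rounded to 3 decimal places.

x̄₁=53.556, s₁=6.012, n₁=18
x̄₂=59.450, s₂=6.739, n₂=20
s_p² = [17·6.012² + 19·6.739²]/36 = 41.0387
SE = √(s_p²·(1/18+1/20)) = 2.0813
t = (53.556−59.450)/2.0813 = -2.8321
df = 36

test statistic = -2.832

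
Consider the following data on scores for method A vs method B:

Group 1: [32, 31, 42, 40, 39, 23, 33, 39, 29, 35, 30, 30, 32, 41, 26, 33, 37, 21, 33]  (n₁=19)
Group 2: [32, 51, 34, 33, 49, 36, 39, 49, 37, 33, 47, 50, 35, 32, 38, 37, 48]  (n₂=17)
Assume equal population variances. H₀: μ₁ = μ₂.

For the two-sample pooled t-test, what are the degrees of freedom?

degrees of freedom = 34

df = n₁ + n₂ − 2 = 19 + 17 − 2 = 34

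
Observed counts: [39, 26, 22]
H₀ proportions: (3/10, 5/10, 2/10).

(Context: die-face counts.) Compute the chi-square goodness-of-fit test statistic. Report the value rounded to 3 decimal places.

n = 87; E_i = n·p_i = [26.10, 43.50, 17.40]
χ² = (39−26.10)²/26.10 + (26−43.50)²/43.50 + (22−17.40)²/17.40 = 14.6322
df = 2

test statistic = 14.632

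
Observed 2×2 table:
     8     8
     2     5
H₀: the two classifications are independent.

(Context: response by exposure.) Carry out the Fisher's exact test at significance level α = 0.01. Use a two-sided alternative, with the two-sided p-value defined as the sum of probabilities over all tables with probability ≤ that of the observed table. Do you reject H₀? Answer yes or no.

Margins: r₁=16, r₂=7, c₁=10, c₂=13, n=23
p_obs = C(16,8)·C(7,2)/C(23,10); sum pmf over tables with pmf ≤ p_obs
p-value (two-sided) = 0.40503
At α=0.01: p ≥ α → fail to reject H₀

reject H₀: no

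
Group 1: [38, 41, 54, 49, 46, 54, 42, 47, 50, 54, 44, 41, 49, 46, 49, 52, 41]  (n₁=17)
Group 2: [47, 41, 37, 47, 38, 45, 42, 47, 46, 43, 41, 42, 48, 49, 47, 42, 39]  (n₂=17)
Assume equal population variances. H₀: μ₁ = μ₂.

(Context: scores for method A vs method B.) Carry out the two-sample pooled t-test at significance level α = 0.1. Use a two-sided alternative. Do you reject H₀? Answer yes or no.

x̄₁=46.882, s₁=5.110, n₁=17
x̄₂=43.588, s₂=3.709, n₂=17
s_p² = [16·5.110² + 16·3.709²]/32 = 19.9338
SE = √(s_p²·(1/17+1/17)) = 1.5314
t = (46.882−43.588)/1.5314 = 2.1511
df = 32
p-value (two-sided) = 0.03913
At α=0.1: p < α → reject H₀

reject H₀: yes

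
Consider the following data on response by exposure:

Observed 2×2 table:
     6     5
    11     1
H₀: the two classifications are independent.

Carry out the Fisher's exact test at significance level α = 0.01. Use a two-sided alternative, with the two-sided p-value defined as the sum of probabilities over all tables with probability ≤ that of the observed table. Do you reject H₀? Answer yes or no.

Margins: r₁=11, r₂=12, c₁=17, c₂=6, n=23
p_obs = C(11,6)·C(12,11)/C(23,17); sum pmf over tables with pmf ≤ p_obs
p-value (two-sided) = 0.06865
At α=0.01: p ≥ α → fail to reject H₀

reject H₀: no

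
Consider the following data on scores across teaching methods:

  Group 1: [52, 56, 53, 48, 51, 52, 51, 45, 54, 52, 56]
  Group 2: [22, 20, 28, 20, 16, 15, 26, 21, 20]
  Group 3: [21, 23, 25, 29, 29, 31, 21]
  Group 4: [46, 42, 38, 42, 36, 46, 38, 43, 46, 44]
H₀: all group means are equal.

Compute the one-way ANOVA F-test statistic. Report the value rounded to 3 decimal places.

Group means [51.82, 20.89, 25.57, 42.10], grand mean 36.703
SSB = Σnᵢ(x̄ᵢ−x̄)² = 5922.590; SSW = ΣΣ(x−x̄ᵢ)² = 465.140
MSB = 5922.590/3 = 1974.1967; MSW = 465.140/33 = 14.0951
F = MSB/MSW = 140.0623
df = (3, 33)

test statistic = 140.062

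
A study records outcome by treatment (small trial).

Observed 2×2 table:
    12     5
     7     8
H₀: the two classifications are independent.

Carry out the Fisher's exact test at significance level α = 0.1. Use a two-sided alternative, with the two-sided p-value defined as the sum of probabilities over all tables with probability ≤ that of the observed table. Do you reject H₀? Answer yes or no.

Margins: r₁=17, r₂=15, c₁=19, c₂=13, n=32
p_obs = C(17,12)·C(15,7)/C(32,19); sum pmf over tables with pmf ≤ p_obs
p-value (two-sided) = 0.28037
At α=0.1: p ≥ α → fail to reject H₀

reject H₀: no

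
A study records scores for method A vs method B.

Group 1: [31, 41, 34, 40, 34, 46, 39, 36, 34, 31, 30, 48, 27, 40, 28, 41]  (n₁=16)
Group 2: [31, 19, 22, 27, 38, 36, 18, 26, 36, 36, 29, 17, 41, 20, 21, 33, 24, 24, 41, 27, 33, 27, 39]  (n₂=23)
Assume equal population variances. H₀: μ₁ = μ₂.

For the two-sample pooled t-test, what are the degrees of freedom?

degrees of freedom = 37

df = n₁ + n₂ − 2 = 16 + 23 − 2 = 37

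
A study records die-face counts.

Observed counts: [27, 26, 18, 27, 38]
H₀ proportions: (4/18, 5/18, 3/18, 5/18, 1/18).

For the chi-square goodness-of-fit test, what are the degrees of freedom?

df = k − 1 = 5 − 1 = 4

degrees of freedom = 4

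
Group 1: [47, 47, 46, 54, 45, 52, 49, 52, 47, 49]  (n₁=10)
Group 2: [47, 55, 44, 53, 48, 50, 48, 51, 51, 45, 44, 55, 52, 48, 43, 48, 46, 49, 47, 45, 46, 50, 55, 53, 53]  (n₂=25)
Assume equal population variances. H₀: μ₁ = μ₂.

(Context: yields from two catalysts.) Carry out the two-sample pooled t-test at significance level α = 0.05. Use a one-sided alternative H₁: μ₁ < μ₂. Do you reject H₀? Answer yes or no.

reject H₀: no

x̄₁=48.800, s₁=2.974, n₁=10
x̄₂=49.040, s₂=3.668, n₂=25
s_p² = [9·2.974² + 24·3.668²]/33 = 12.1988
SE = √(s_p²·(1/10+1/25)) = 1.3068
t = (48.800−49.040)/1.3068 = -0.1836
df = 33
p-value (one-sided, H₁ less) = 0.42771
At α=0.05: p ≥ α → fail to reject H₀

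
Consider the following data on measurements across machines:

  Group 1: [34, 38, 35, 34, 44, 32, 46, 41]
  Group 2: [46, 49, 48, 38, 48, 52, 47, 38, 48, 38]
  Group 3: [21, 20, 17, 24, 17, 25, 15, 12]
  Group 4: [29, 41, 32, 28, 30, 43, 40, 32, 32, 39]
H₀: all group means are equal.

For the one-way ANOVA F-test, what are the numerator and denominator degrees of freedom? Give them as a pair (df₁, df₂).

degrees of freedom = [3, 32]

k = 4 groups, N = 36 total
df = (k−1, N−k) = (4−1, 36−4) = (3, 32)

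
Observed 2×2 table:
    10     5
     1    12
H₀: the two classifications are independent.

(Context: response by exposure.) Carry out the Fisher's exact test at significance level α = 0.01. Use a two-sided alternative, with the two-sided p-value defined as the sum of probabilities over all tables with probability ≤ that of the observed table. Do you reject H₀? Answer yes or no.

Margins: r₁=15, r₂=13, c₁=11, c₂=17, n=28
p_obs = C(15,10)·C(13,1)/C(28,11); sum pmf over tables with pmf ≤ p_obs
p-value (two-sided) = 0.00208
At α=0.01: p < α → reject H₀

reject H₀: yes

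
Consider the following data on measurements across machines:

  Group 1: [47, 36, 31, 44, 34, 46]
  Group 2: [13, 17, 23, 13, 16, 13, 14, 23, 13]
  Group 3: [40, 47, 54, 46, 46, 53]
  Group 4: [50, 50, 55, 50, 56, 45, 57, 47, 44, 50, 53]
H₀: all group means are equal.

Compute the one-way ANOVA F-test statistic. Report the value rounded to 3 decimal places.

Group means [39.67, 16.11, 47.67, 50.64], grand mean 38.312
SSB = Σnᵢ(x̄ᵢ−x̄)² = 6642.774; SSW = ΣΣ(x−x̄ᵢ)² = 690.101
MSB = 6642.774/3 = 2214.2580; MSW = 690.101/28 = 24.6465
F = MSB/MSW = 89.8408
df = (3, 28)

test statistic = 89.841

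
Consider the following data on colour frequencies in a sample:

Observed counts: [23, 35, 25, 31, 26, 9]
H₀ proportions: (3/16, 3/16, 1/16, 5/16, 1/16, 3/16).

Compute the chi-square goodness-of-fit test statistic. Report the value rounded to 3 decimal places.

n = 149; E_i = n·p_i = [27.94, 27.94, 9.31, 46.56, 9.31, 27.94]
χ² = (23−27.94)²/27.94 + (35−27.94)²/27.94 + (25−9.31)²/9.31 + (31−46.56)²/46.56 + (26−9.31)²/9.31 + (9−27.94)²/27.94 = 77.0260
df = 5

test statistic = 77.026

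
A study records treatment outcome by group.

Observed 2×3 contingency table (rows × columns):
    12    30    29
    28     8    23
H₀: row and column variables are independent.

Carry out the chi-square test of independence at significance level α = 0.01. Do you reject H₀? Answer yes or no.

Row totals [71, 59], col totals [40, 38, 52], n=130
χ² = (12−21.85)²/21.85 + (30−20.75)²/20.75 + (29−28.40)²/28.40 + (28−18.15)²/18.15 + (8−17.25)²/17.25 + (23−23.60)²/23.60 = 18.8823
df = 2
p-value (upper-tail) = 0.00008
At α=0.01: p < α → reject H₀

reject H₀: yes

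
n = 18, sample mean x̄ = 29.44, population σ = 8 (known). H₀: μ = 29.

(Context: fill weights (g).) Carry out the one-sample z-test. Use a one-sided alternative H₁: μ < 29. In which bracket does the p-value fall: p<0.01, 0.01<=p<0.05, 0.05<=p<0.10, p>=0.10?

p-value bracket: p>=0.10

SE = σ/√n = 8/√18 = 1.8856
z = (x̄−μ₀)/SE = (29.44−29)/1.8856 = 0.2333
p-value (one-sided, H₁ less) = 0.59225
→ bracket: p>=0.10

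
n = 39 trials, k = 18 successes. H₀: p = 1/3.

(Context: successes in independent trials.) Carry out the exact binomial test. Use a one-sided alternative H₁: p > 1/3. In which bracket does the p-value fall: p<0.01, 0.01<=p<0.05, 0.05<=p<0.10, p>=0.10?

Exact binomial: n=39, k=18, p₀=1/3=0.3333
P(X≥18) from Σ C(n,i)·p₀^i·(1−p₀)^(n−i)
p-value (one-sided, H₁ greater) = 0.06560
→ bracket: 0.05<=p<0.10

p-value bracket: 0.05<=p<0.10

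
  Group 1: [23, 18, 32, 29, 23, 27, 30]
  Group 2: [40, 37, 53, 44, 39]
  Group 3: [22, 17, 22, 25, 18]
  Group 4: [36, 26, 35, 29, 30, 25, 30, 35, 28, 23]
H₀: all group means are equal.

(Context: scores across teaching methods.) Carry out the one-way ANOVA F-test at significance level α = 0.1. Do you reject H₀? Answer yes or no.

reject H₀: yes

Group means [26.00, 42.60, 20.80, 29.70], grand mean 29.481
SSB = Σnᵢ(x̄ᵢ−x̄)² = 1322.641; SSW = ΣΣ(x−x̄ᵢ)² = 528.100
MSB = 1322.641/3 = 440.8802; MSW = 528.100/23 = 22.9609
F = MSB/MSW = 19.2014
df = (3, 23)
p-value (upper-tail) = 0.00000
At α=0.1: p < α → reject H₀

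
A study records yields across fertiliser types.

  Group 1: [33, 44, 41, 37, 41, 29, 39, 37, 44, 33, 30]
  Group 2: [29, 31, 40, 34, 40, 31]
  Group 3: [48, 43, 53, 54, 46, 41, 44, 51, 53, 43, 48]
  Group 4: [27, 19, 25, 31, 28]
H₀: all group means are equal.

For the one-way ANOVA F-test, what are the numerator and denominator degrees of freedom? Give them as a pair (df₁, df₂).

degrees of freedom = [3, 29]

k = 4 groups, N = 33 total
df = (k−1, N−k) = (4−1, 33−4) = (3, 29)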